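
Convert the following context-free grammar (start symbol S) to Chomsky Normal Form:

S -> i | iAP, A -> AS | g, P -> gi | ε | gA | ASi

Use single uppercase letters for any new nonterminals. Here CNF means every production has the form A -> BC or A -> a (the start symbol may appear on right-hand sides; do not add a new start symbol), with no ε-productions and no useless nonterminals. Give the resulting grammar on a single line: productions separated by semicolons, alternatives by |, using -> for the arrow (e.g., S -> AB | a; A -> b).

Nullable: {P}; after ε-elimination: S -> i | iA | iAP; A -> g | AS; P -> gA | gi | ASi.
No unit productions to eliminate.
TERM: introduce C -> g, B -> i and substitute in every rule of length ≥2.
BIN: P -> ASB becomes P -> AD, D -> SB; S -> BAP becomes S -> BE, E -> AP.

S -> i | BA | BE; A -> g | AS; B -> i; C -> g; D -> SB; E -> AP; P -> AD | CA | CB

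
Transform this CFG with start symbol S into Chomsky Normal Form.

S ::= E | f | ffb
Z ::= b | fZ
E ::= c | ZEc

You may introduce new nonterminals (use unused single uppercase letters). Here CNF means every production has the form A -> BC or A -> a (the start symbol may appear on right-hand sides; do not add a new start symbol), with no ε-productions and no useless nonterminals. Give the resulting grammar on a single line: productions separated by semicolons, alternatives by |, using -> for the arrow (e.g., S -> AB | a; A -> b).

S -> c | f | BF | ZG; A -> c; B -> f; C -> b; D -> EA; E -> c | ZD; F -> BC; G -> EA; Z -> b | BZ

No ε-productions.
After unit-elimination: S -> c | f | ZEc | ffb; E -> c | ZEc; Z -> b | fZ.
TERM: introduce C -> b, A -> c, B -> f and substitute in every rule of length ≥2.
BIN: E -> ZEA becomes E -> ZD, D -> EA; S -> BBC becomes S -> BF, F -> BC; S -> ZEA becomes S -> ZG, G -> EA.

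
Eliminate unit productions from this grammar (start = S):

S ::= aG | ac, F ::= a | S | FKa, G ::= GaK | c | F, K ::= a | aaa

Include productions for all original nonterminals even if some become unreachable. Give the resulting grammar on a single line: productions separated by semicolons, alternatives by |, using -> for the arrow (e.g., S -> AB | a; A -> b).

Unit productions: F->S, G->F.
Unit pairs (A ⇒* B via units): (F,S), (G,F), (G,S).
S: inherits non-unit rules of {S} → aG | ac.
F: inherits non-unit rules of {F, S} → FKa | a | aG | ac.
G: inherits non-unit rules of {F, G, S} → FKa | GaK | a | aG | ac | c.
K: inherits non-unit rules of {K} → a | aaa.

S -> aG | ac; F -> a | aG | ac | FKa; G -> a | c | aG | ac | FKa | GaK; K -> a | aaa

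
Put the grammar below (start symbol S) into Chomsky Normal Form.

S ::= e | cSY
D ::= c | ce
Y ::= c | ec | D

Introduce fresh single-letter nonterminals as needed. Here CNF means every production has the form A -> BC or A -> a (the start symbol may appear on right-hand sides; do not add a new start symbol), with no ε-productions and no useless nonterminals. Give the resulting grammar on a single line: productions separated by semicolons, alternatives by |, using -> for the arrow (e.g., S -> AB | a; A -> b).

No ε-productions.
After unit-elimination: S -> e | cSY; D -> c | ce; Y -> c | ce | ec.
TERM: introduce A -> c, B -> e and substitute in every rule of length ≥2.
BIN: S -> ASY becomes S -> AC, C -> SY.
Drop unreachable/unproductive: D.

S -> e | AC; A -> c; B -> e; C -> SY; Y -> c | AB | BA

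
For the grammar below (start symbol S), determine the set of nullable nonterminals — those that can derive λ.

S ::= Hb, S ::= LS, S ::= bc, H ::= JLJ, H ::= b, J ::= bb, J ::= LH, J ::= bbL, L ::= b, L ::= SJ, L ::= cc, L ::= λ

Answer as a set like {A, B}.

Directly nullable (have an ε-rule): {L}.
Not nullable: H, J, S — each has a terminal in every rule's right-hand side or depends on a non-nullable symbol.

{L}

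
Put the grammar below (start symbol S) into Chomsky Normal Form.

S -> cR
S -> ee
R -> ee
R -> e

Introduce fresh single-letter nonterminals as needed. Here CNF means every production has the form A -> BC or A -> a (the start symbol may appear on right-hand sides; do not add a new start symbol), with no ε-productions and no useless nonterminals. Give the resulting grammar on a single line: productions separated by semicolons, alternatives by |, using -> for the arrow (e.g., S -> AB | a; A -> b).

No ε-productions.
No unit productions to eliminate.
TERM: introduce B -> c, A -> e and substitute in every rule of length ≥2.

S -> AA | BR; A -> e; B -> c; R -> e | AA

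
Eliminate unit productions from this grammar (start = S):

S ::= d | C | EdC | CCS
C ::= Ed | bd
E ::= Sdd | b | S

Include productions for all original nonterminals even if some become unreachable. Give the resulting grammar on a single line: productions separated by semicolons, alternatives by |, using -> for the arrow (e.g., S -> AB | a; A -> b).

S -> d | Ed | bd | CCS | EdC; C -> Ed | bd; E -> b | d | Ed | bd | CCS | EdC | Sdd

Unit productions: E->S, S->C.
Unit pairs (A ⇒* B via units): (E,C), (E,S), (S,C).
S: inherits non-unit rules of {C, S} → CCS | Ed | EdC | bd | d.
C: inherits non-unit rules of {C} → Ed | bd.
E: inherits non-unit rules of {C, E, S} → CCS | Ed | EdC | Sdd | b | bd | d.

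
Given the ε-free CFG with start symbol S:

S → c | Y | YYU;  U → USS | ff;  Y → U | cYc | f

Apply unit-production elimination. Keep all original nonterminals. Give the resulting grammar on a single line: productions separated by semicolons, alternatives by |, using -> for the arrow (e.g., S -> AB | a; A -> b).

Unit productions: S->Y, Y->U.
Unit pairs (A ⇒* B via units): (S,U), (S,Y), (Y,U).
S: inherits non-unit rules of {S, U, Y} → USS | YYU | c | cYc | f | ff.
U: inherits non-unit rules of {U} → USS | ff.
Y: inherits non-unit rules of {U, Y} → USS | cYc | f | ff.

S -> c | f | ff | USS | YYU | cYc; U -> ff | USS; Y -> f | ff | USS | cYc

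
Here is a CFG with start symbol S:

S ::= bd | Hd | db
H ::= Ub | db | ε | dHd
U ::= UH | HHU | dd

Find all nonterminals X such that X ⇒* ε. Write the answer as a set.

{H}

Directly nullable (have an ε-rule): {H}.
Not nullable: S, U — each has a terminal in every rule's right-hand side or depends on a non-nullable symbol.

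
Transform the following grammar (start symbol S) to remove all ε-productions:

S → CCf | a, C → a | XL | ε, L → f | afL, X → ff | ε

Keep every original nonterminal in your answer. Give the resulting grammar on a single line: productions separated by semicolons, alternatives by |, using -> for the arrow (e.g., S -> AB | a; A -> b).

S -> a | f | Cf | CCf; C -> L | a | XL; L -> f | afL; X -> ff

Nullable set: {C, X}.
S -> CCf: C, C nullable, giving CCf | Cf | f.
Drop C -> ε.
C -> XL: X nullable, giving L | XL.
Drop X -> ε.
Unchanged (no nullable symbols): S -> a; C -> a; L -> afL; L -> f; X -> ff.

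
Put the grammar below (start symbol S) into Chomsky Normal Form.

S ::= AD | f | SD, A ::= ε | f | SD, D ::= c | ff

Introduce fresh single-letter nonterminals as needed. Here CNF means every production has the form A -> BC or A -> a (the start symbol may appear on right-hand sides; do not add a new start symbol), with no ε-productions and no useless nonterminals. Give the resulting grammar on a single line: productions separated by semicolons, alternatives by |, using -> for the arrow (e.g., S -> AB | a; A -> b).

S -> c | f | AD | BB | SD; A -> f | SD; B -> f; D -> c | BB

Nullable: {A}; after ε-elimination: S -> D | f | AD | SD; A -> f | SD; D -> c | ff.
After unit-elimination: S -> c | f | AD | SD | ff; A -> f | SD; D -> c | ff.
TERM: introduce B -> f and substitute in every rule of length ≥2.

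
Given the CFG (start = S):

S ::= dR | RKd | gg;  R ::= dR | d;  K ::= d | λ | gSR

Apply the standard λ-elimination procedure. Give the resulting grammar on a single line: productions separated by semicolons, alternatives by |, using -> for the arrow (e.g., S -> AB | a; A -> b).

Nullable set: {K}.
S -> RKd: K nullable, giving RKd | Rd.
Drop K -> λ.
Unchanged (no nullable symbols): S -> dR; S -> gg; K -> d; K -> gSR; R -> d; R -> dR.

S -> Rd | dR | gg | RKd; K -> d | gSR; R -> d | dR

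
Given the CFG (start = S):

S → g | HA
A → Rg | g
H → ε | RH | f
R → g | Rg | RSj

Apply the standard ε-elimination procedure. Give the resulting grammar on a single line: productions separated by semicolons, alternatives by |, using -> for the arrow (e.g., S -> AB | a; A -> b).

Nullable set: {H}.
S -> HA: H nullable, giving A | HA.
Drop H -> ε.
H -> RH: H nullable, giving R | RH.
Unchanged (no nullable symbols): S -> g; A -> Rg; A -> g; H -> f; R -> RSj; R -> Rg; R -> g.

S -> A | g | HA; A -> g | Rg; H -> R | f | RH; R -> g | Rg | RSj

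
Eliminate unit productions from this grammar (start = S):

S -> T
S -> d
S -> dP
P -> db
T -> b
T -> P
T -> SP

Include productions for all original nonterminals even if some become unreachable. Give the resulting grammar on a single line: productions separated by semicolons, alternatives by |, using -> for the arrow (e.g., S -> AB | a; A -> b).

S -> b | d | SP | dP | db; P -> db; T -> b | SP | db

Unit productions: S->T, T->P.
Unit pairs (A ⇒* B via units): (S,P), (S,T), (T,P).
S: inherits non-unit rules of {P, S, T} → SP | b | d | dP | db.
P: inherits non-unit rules of {P} → db.
T: inherits non-unit rules of {P, T} → SP | b | db.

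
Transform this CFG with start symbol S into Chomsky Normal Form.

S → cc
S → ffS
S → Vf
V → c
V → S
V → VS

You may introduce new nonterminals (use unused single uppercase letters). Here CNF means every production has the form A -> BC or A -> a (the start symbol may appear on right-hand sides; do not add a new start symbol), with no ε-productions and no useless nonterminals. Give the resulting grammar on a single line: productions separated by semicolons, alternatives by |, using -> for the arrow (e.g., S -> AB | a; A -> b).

No ε-productions.
After unit-elimination: S -> Vf | cc | ffS; V -> c | VS | Vf | cc | ffS.
TERM: introduce B -> c, A -> f and substitute in every rule of length ≥2.
BIN: S -> AAS becomes S -> AC, C -> AS; V -> AAS becomes V -> AD, D -> AS.

S -> AC | BB | VA; A -> f; B -> c; C -> AS; D -> AS; V -> c | AD | BB | VA | VS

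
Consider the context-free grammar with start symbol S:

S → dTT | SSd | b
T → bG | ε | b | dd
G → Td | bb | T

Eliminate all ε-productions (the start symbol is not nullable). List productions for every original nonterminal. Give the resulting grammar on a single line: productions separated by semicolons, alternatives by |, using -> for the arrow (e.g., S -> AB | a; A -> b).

Nullable set: {G, T}.
S -> dTT: T, T nullable, giving d | dT | dTT.
G -> T: T nullable, giving T.
G -> Td: T nullable, giving Td | d.
Drop T -> ε.
T -> bG: G nullable, giving b | bG.
Unchanged (no nullable symbols): S -> SSd; S -> b; G -> bb; T -> b; T -> dd.

S -> b | d | dT | SSd | dTT; G -> T | d | Td | bb; T -> b | bG | dd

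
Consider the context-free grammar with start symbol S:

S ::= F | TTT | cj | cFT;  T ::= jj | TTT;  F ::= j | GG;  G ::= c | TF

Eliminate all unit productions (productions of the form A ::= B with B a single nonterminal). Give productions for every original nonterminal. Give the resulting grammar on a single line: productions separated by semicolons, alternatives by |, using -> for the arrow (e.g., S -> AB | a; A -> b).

Unit productions: S->F.
Unit pairs (A ⇒* B via units): (S,F).
S: inherits non-unit rules of {F, S} → GG | TTT | cFT | cj | j.
F: inherits non-unit rules of {F} → GG | j.
G: inherits non-unit rules of {G} → TF | c.
T: inherits non-unit rules of {T} → TTT | jj.

S -> j | GG | cj | TTT | cFT; F -> j | GG; G -> c | TF; T -> jj | TTT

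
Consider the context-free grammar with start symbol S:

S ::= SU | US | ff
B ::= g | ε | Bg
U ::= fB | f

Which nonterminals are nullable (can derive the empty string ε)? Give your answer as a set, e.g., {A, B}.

Directly nullable (have an ε-rule): {B}.
Not nullable: S, U — each has a terminal in every rule's right-hand side or depends on a non-nullable symbol.

{B}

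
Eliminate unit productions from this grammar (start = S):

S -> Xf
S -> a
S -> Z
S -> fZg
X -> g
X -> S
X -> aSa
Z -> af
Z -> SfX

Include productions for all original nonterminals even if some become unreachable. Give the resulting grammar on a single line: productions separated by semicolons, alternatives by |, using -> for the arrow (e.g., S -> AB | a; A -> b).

S -> a | Xf | af | SfX | fZg; X -> a | g | Xf | af | SfX | aSa | fZg; Z -> af | SfX

Unit productions: S->Z, X->S.
Unit pairs (A ⇒* B via units): (S,Z), (X,S), (X,Z).
S: inherits non-unit rules of {S, Z} → SfX | Xf | a | af | fZg.
X: inherits non-unit rules of {S, X, Z} → SfX | Xf | a | aSa | af | fZg | g.
Z: inherits non-unit rules of {Z} → SfX | af.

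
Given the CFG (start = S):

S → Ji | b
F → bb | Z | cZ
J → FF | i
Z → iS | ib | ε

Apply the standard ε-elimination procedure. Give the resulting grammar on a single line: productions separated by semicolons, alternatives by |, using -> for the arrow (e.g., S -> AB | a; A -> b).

S -> b | i | Ji; F -> Z | c | bb | cZ; J -> F | i | FF; Z -> iS | ib

Nullable set: {F, J, Z}.
S -> Ji: J nullable, giving Ji | i.
F -> Z: Z nullable, giving Z.
F -> cZ: Z nullable, giving c | cZ.
J -> FF: F, F nullable, giving F | FF.
Drop Z -> ε.
Unchanged (no nullable symbols): S -> b; F -> bb; J -> i; Z -> iS; Z -> ib.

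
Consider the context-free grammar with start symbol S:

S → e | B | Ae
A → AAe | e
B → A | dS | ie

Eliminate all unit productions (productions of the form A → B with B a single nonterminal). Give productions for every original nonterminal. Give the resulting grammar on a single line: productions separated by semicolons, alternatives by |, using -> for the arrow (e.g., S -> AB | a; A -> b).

S -> e | Ae | dS | ie | AAe; A -> e | AAe; B -> e | dS | ie | AAe

Unit productions: B->A, S->B.
Unit pairs (A ⇒* B via units): (B,A), (S,A), (S,B).
S: inherits non-unit rules of {A, B, S} → AAe | Ae | dS | e | ie.
A: inherits non-unit rules of {A} → AAe | e.
B: inherits non-unit rules of {A, B} → AAe | dS | e | ie.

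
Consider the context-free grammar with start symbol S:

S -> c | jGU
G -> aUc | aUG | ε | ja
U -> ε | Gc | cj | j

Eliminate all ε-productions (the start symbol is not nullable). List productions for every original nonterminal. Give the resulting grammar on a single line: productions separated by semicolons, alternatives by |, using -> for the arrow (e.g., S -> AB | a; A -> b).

Nullable set: {G, U}.
S -> jGU: G, U nullable, giving j | jG | jGU | jU.
Drop G -> ε.
G -> aUG: U, G nullable, giving a | aG | aU | aUG.
G -> aUc: U nullable, giving aUc | ac.
Drop U -> ε.
U -> Gc: G nullable, giving Gc | c.
Unchanged (no nullable symbols): S -> c; G -> ja; U -> cj; U -> j.

S -> c | j | jG | jU | jGU; G -> a | aG | aU | ac | ja | aUG | aUc; U -> c | j | Gc | cj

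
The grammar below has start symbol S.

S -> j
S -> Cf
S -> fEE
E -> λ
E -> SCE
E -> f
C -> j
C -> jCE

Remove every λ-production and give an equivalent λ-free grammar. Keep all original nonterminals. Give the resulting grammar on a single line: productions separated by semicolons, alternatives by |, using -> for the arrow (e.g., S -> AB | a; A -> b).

S -> f | j | Cf | fE | fEE; C -> j | jC | jCE; E -> f | SC | SCE

Nullable set: {E}.
S -> fEE: E, E nullable, giving f | fE | fEE.
C -> jCE: E nullable, giving jC | jCE.
Drop E -> λ.
E -> SCE: E nullable, giving SC | SCE.
Unchanged (no nullable symbols): S -> Cf; S -> j; C -> j; E -> f.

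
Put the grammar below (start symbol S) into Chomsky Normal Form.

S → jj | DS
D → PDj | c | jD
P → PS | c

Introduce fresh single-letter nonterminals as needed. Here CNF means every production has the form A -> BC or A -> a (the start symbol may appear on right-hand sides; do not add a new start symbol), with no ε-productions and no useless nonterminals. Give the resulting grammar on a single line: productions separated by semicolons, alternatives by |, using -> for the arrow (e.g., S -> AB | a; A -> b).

S -> AA | DS; A -> j; B -> DA; D -> c | AD | PB; P -> c | PS

No ε-productions.
No unit productions to eliminate.
TERM: introduce A -> j and substitute in every rule of length ≥2.
BIN: D -> PDA becomes D -> PB, B -> DA.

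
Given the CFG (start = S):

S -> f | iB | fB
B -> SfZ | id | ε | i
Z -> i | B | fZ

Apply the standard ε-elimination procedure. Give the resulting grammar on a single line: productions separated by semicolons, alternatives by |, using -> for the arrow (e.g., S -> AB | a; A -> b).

S -> f | i | fB | iB; B -> i | Sf | id | SfZ; Z -> B | f | i | fZ

Nullable set: {B, Z}.
S -> fB: B nullable, giving f | fB.
S -> iB: B nullable, giving i | iB.
Drop B -> ε.
B -> SfZ: Z nullable, giving Sf | SfZ.
Z -> B: B nullable, giving B.
Z -> fZ: Z nullable, giving f | fZ.
Unchanged (no nullable symbols): S -> f; B -> i; B -> id; Z -> i.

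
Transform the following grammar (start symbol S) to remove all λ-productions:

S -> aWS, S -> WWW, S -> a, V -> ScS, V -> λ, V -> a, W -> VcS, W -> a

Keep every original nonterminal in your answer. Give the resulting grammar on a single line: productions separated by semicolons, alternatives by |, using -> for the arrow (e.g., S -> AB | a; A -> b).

Nullable set: {V}.
Drop V -> λ.
W -> VcS: V nullable, giving VcS | cS.
Unchanged (no nullable symbols): S -> WWW; S -> a; S -> aWS; V -> ScS; V -> a; W -> a.

S -> a | WWW | aWS; V -> a | ScS; W -> a | cS | VcS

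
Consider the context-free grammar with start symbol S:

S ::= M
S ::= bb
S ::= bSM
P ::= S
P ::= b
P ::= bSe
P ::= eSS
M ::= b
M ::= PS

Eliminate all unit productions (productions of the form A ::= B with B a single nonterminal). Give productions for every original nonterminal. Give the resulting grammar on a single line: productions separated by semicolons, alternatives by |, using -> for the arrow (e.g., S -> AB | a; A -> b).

S -> b | PS | bb | bSM; M -> b | PS; P -> b | PS | bb | bSM | bSe | eSS

Unit productions: P->S, S->M.
Unit pairs (A ⇒* B via units): (P,M), (P,S), (S,M).
S: inherits non-unit rules of {M, S} → PS | b | bSM | bb.
M: inherits non-unit rules of {M} → PS | b.
P: inherits non-unit rules of {M, P, S} → PS | b | bSM | bSe | bb | eSS.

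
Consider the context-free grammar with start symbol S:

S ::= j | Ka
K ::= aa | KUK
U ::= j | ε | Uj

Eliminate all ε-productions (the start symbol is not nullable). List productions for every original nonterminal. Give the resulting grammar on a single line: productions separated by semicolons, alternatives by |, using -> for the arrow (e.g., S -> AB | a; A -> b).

S -> j | Ka; K -> KK | aa | KUK; U -> j | Uj

Nullable set: {U}.
K -> KUK: U nullable, giving KK | KUK.
Drop U -> ε.
U -> Uj: U nullable, giving Uj | j.
Unchanged (no nullable symbols): S -> Ka; S -> j; K -> aa; U -> j.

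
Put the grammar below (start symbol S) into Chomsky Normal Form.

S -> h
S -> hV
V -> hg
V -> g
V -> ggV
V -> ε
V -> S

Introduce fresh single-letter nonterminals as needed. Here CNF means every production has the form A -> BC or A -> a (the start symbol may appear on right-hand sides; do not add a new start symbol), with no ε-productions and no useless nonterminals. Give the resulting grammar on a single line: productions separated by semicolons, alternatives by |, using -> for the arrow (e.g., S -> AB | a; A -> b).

S -> h | AV; A -> h; B -> g; C -> BV; V -> g | h | AB | AV | BB | BC

Nullable: {V}; after ε-elimination: S -> h | hV; V -> S | g | gg | hg | ggV.
After unit-elimination: S -> h | hV; V -> g | h | gg | hV | hg | ggV.
TERM: introduce B -> g, A -> h and substitute in every rule of length ≥2.
BIN: V -> BBV becomes V -> BC, C -> BV.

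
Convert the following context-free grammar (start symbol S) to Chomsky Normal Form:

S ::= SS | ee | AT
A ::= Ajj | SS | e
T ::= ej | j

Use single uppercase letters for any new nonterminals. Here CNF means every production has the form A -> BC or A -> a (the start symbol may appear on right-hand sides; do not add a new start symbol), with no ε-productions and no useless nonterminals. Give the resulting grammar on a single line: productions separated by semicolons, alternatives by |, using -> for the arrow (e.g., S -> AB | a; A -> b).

No ε-productions.
No unit productions to eliminate.
TERM: introduce C -> e, B -> j and substitute in every rule of length ≥2.
BIN: A -> ABB becomes A -> AD, D -> BB.

S -> AT | CC | SS; A -> e | AD | SS; B -> j; C -> e; D -> BB; T -> j | CB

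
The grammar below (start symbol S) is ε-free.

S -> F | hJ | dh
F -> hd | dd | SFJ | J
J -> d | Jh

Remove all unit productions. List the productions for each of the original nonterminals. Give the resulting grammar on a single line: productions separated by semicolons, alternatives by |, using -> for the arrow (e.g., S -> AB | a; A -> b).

S -> d | Jh | dd | dh | hJ | hd | SFJ; F -> d | Jh | dd | hd | SFJ; J -> d | Jh

Unit productions: F->J, S->F.
Unit pairs (A ⇒* B via units): (F,J), (S,F), (S,J).
S: inherits non-unit rules of {F, J, S} → Jh | SFJ | d | dd | dh | hJ | hd.
F: inherits non-unit rules of {F, J} → Jh | SFJ | d | dd | hd.
J: inherits non-unit rules of {J} → Jh | d.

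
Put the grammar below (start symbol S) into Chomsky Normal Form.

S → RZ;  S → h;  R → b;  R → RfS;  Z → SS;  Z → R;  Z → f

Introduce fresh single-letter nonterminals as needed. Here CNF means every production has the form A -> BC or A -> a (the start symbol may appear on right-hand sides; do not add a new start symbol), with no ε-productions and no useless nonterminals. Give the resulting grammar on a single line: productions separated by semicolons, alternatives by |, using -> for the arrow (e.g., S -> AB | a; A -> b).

No ε-productions.
After unit-elimination: S -> h | RZ; R -> b | RfS; Z -> b | f | SS | RfS.
TERM: introduce A -> f and substitute in every rule of length ≥2.
BIN: R -> RAS becomes R -> RB, B -> AS; Z -> RAS becomes Z -> RC, C -> AS.

S -> h | RZ; A -> f; B -> AS; C -> AS; R -> b | RB; Z -> b | f | RC | SS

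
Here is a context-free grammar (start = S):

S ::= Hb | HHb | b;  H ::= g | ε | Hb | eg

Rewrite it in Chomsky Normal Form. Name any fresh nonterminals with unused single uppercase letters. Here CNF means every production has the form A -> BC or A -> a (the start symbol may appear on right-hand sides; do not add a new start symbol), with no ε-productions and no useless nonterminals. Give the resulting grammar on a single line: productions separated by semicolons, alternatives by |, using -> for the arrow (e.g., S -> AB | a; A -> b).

S -> b | HA | HD; A -> b; B -> e; C -> g; D -> HA; H -> b | g | BC | HA

Nullable: {H}; after ε-elimination: S -> b | Hb | HHb; H -> b | g | Hb | eg.
No unit productions to eliminate.
TERM: introduce A -> b, B -> e, C -> g and substitute in every rule of length ≥2.
BIN: S -> HHA becomes S -> HD, D -> HA.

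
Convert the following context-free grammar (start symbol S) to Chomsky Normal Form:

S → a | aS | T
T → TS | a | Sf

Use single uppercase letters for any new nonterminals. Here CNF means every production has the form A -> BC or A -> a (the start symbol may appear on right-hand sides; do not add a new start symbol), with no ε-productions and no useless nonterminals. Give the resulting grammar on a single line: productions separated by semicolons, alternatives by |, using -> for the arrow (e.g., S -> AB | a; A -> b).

No ε-productions.
After unit-elimination: S -> a | Sf | TS | aS; T -> a | Sf | TS.
TERM: introduce B -> a, A -> f and substitute in every rule of length ≥2.

S -> a | BS | SA | TS; A -> f; B -> a; T -> a | SA | TS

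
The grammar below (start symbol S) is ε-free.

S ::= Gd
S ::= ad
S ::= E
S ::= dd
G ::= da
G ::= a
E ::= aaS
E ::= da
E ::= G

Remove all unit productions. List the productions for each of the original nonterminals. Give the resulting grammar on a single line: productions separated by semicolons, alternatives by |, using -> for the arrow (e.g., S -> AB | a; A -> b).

S -> a | Gd | ad | da | dd | aaS; E -> a | da | aaS; G -> a | da

Unit productions: E->G, S->E.
Unit pairs (A ⇒* B via units): (E,G), (S,E), (S,G).
S: inherits non-unit rules of {E, G, S} → Gd | a | aaS | ad | da | dd.
E: inherits non-unit rules of {E, G} → a | aaS | da.
G: inherits non-unit rules of {G} → a | da.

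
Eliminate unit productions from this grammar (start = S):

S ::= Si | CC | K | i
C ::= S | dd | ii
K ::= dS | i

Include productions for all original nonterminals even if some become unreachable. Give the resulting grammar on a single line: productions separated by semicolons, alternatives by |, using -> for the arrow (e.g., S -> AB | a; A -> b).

S -> i | CC | Si | dS; C -> i | CC | Si | dS | dd | ii; K -> i | dS

Unit productions: C->S, S->K.
Unit pairs (A ⇒* B via units): (C,K), (C,S), (S,K).
S: inherits non-unit rules of {K, S} → CC | Si | dS | i.
C: inherits non-unit rules of {C, K, S} → CC | Si | dS | dd | i | ii.
K: inherits non-unit rules of {K} → dS | i.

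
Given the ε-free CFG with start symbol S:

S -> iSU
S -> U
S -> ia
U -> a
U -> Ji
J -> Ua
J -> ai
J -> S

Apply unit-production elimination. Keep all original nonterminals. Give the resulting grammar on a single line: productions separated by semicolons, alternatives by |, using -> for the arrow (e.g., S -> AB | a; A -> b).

Unit productions: J->S, S->U.
Unit pairs (A ⇒* B via units): (J,S), (J,U), (S,U).
S: inherits non-unit rules of {S, U} → Ji | a | iSU | ia.
J: inherits non-unit rules of {J, S, U} → Ji | Ua | a | ai | iSU | ia.
U: inherits non-unit rules of {U} → Ji | a.

S -> a | Ji | ia | iSU; J -> a | Ji | Ua | ai | ia | iSU; U -> a | Ji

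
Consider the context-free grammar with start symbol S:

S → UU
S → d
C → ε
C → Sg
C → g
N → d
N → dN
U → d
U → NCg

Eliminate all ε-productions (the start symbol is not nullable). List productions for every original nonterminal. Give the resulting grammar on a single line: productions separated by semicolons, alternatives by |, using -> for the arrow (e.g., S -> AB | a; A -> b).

S -> d | UU; C -> g | Sg; N -> d | dN; U -> d | Ng | NCg

Nullable set: {C}.
Drop C -> ε.
U -> NCg: C nullable, giving NCg | Ng.
Unchanged (no nullable symbols): S -> UU; S -> d; C -> Sg; C -> g; N -> d; N -> dN; U -> d.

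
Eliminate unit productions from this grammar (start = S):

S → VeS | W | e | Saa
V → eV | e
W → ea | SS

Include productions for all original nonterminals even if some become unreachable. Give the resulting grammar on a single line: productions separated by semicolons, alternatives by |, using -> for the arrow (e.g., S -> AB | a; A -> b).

Unit productions: S->W.
Unit pairs (A ⇒* B via units): (S,W).
S: inherits non-unit rules of {S, W} → SS | Saa | VeS | e | ea.
V: inherits non-unit rules of {V} → e | eV.
W: inherits non-unit rules of {W} → SS | ea.

S -> e | SS | ea | Saa | VeS; V -> e | eV; W -> SS | ea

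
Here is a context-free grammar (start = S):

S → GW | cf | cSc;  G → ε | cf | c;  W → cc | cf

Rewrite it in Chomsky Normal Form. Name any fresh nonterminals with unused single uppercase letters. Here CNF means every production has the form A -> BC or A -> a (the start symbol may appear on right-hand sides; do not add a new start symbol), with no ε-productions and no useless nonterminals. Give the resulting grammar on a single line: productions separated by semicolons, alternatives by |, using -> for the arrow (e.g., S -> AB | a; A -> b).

Nullable: {G}; after ε-elimination: S -> W | GW | cf | cSc; G -> c | cf; W -> cc | cf.
After unit-elimination: S -> GW | cc | cf | cSc; G -> c | cf; W -> cc | cf.
TERM: introduce A -> c, B -> f and substitute in every rule of length ≥2.
BIN: S -> ASA becomes S -> AC, C -> SA.

S -> AA | AB | AC | GW; A -> c; B -> f; C -> SA; G -> c | AB; W -> AA | AB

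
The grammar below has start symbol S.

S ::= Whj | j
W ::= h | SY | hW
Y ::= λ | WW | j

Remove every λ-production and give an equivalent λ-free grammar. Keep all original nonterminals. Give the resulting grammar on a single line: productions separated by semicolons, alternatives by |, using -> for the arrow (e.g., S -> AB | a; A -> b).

Nullable set: {Y}.
W -> SY: Y nullable, giving S | SY.
Drop Y -> λ.
Unchanged (no nullable symbols): S -> Whj; S -> j; W -> h; W -> hW; Y -> WW; Y -> j.

S -> j | Whj; W -> S | h | SY | hW; Y -> j | WW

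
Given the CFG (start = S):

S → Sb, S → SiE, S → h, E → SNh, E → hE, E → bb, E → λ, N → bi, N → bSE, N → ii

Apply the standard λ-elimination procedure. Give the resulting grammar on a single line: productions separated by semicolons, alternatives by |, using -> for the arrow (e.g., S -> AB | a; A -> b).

Nullable set: {E}.
S -> SiE: E nullable, giving Si | SiE.
Drop E -> λ.
E -> hE: E nullable, giving h | hE.
N -> bSE: E nullable, giving bS | bSE.
Unchanged (no nullable symbols): S -> Sb; S -> h; E -> SNh; E -> bb; N -> bi; N -> ii.

S -> h | Sb | Si | SiE; E -> h | bb | hE | SNh; N -> bS | bi | ii | bSE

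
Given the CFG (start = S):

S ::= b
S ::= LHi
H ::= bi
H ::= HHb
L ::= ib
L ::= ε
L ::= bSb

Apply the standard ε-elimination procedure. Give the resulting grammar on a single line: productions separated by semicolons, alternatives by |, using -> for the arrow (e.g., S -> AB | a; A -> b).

Nullable set: {L}.
S -> LHi: L nullable, giving Hi | LHi.
Drop L -> ε.
Unchanged (no nullable symbols): S -> b; H -> HHb; H -> bi; L -> bSb; L -> ib.

S -> b | Hi | LHi; H -> bi | HHb; L -> ib | bSb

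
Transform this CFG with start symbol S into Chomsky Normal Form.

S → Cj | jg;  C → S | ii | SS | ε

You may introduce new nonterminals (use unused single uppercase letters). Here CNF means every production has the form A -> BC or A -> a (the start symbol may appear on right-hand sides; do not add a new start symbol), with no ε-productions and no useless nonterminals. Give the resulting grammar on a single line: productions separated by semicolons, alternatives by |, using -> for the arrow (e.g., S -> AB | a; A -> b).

Nullable: {C}; after ε-elimination: S -> j | Cj | jg; C -> S | SS | ii.
After unit-elimination: S -> j | Cj | jg; C -> j | Cj | SS | ii | jg.
TERM: introduce D -> g, B -> i, A -> j and substitute in every rule of length ≥2.

S -> j | AD | CA; A -> j; B -> i; C -> j | AD | BB | CA | SS; D -> g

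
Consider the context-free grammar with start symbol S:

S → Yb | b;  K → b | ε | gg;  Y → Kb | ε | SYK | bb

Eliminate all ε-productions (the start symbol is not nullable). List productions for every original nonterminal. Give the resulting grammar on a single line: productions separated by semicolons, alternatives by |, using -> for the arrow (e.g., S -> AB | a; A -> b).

S -> b | Yb; K -> b | gg; Y -> S | b | Kb | SK | SY | bb | SYK

Nullable set: {K, Y}.
S -> Yb: Y nullable, giving Yb | b.
Drop K -> ε.
Drop Y -> ε.
Y -> Kb: K nullable, giving Kb | b.
Y -> SYK: Y, K nullable, giving S | SK | SY | SYK.
Unchanged (no nullable symbols): S -> b; K -> b; K -> gg; Y -> bb.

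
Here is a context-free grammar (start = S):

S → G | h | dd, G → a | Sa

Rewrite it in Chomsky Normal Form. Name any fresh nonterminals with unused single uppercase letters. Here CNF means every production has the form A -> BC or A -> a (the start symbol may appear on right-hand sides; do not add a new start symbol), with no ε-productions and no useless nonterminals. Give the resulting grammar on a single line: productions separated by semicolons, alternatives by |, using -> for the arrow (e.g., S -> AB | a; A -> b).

No ε-productions.
After unit-elimination: S -> a | h | Sa | dd; G -> a | Sa.
TERM: introduce A -> a, B -> d and substitute in every rule of length ≥2.
Drop unreachable/unproductive: G.

S -> a | h | BB | SA; A -> a; B -> d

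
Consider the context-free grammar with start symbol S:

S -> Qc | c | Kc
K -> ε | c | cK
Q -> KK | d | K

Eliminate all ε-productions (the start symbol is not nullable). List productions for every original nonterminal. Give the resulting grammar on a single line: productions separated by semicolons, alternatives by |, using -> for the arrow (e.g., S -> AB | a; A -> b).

Nullable set: {K, Q}.
S -> Kc: K nullable, giving Kc | c.
S -> Qc: Q nullable, giving Qc | c.
Drop K -> ε.
K -> cK: K nullable, giving c | cK.
Q -> K: K nullable, giving K.
Q -> KK: K, K nullable, giving K | KK.
Unchanged (no nullable symbols): S -> c; K -> c; Q -> d.

S -> c | Kc | Qc; K -> c | cK; Q -> K | d | KK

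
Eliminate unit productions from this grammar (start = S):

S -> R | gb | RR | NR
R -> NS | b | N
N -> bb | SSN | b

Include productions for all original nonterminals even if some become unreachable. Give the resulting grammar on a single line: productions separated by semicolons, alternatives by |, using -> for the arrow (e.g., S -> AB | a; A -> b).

Unit productions: R->N, S->R.
Unit pairs (A ⇒* B via units): (R,N), (S,N), (S,R).
S: inherits non-unit rules of {N, R, S} → NR | NS | RR | SSN | b | bb | gb.
N: inherits non-unit rules of {N} → SSN | b | bb.
R: inherits non-unit rules of {N, R} → NS | SSN | b | bb.

S -> b | NR | NS | RR | bb | gb | SSN; N -> b | bb | SSN; R -> b | NS | bb | SSN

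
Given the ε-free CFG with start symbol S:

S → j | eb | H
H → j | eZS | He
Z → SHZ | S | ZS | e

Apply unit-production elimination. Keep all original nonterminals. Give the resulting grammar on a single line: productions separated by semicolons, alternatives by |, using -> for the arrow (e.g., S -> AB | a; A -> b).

S -> j | He | eb | eZS; H -> j | He | eZS; Z -> e | j | He | ZS | eb | SHZ | eZS

Unit productions: S->H, Z->S.
Unit pairs (A ⇒* B via units): (S,H), (Z,H), (Z,S).
S: inherits non-unit rules of {H, S} → He | eZS | eb | j.
H: inherits non-unit rules of {H} → He | eZS | j.
Z: inherits non-unit rules of {H, S, Z} → He | SHZ | ZS | e | eZS | eb | j.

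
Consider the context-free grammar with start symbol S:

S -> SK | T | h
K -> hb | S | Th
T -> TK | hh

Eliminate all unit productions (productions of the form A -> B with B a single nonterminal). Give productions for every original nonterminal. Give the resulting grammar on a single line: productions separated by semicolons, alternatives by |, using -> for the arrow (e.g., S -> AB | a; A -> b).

S -> h | SK | TK | hh; K -> h | SK | TK | Th | hb | hh; T -> TK | hh

Unit productions: K->S, S->T.
Unit pairs (A ⇒* B via units): (K,S), (K,T), (S,T).
S: inherits non-unit rules of {S, T} → SK | TK | h | hh.
K: inherits non-unit rules of {K, S, T} → SK | TK | Th | h | hb | hh.
T: inherits non-unit rules of {T} → TK | hh.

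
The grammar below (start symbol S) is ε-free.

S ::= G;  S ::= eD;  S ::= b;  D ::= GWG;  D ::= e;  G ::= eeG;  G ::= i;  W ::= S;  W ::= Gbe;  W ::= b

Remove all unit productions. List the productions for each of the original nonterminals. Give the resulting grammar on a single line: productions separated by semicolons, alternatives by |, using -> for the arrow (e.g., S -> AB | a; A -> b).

Unit productions: S->G, W->S.
Unit pairs (A ⇒* B via units): (S,G), (W,G), (W,S).
S: inherits non-unit rules of {G, S} → b | eD | eeG | i.
D: inherits non-unit rules of {D} → GWG | e.
G: inherits non-unit rules of {G} → eeG | i.
W: inherits non-unit rules of {G, S, W} → Gbe | b | eD | eeG | i.

S -> b | i | eD | eeG; D -> e | GWG; G -> i | eeG; W -> b | i | eD | Gbe | eeG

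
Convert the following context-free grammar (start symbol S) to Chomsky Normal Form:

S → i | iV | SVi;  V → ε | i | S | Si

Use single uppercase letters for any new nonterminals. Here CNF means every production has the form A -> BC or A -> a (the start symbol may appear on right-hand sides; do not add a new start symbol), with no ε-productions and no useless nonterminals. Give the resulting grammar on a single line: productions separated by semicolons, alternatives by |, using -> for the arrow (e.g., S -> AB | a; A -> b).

S -> i | AV | SA | SB; A -> i; B -> VA; C -> VA; V -> i | AV | SA | SC

Nullable: {V}; after ε-elimination: S -> i | Si | iV | SVi; V -> S | i | Si.
After unit-elimination: S -> i | Si | iV | SVi; V -> i | Si | iV | SVi.
TERM: introduce A -> i and substitute in every rule of length ≥2.
BIN: S -> SVA becomes S -> SB, B -> VA; V -> SVA becomes V -> SC, C -> VA.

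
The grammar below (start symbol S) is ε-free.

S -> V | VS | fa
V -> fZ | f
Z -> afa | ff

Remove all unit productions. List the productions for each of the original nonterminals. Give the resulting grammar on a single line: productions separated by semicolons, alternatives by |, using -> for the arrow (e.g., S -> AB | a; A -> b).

S -> f | VS | fZ | fa; V -> f | fZ; Z -> ff | afa

Unit productions: S->V.
Unit pairs (A ⇒* B via units): (S,V).
S: inherits non-unit rules of {S, V} → VS | f | fZ | fa.
V: inherits non-unit rules of {V} → f | fZ.
Z: inherits non-unit rules of {Z} → afa | ff.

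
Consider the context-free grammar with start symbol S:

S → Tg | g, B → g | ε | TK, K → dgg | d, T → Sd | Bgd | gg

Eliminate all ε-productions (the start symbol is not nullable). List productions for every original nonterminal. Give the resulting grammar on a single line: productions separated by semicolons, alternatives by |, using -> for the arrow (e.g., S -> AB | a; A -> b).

Nullable set: {B}.
Drop B -> ε.
T -> Bgd: B nullable, giving Bgd | gd.
Unchanged (no nullable symbols): S -> Tg; S -> g; B -> TK; B -> g; K -> d; K -> dgg; T -> Sd; T -> gg.

S -> g | Tg; B -> g | TK; K -> d | dgg; T -> Sd | gd | gg | Bgd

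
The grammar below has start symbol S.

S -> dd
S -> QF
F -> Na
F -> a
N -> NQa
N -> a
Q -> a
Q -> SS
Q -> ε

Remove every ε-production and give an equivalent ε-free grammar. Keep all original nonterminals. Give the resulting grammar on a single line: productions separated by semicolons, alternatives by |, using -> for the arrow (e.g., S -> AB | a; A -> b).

Nullable set: {Q}.
S -> QF: Q nullable, giving F | QF.
N -> NQa: Q nullable, giving NQa | Na.
Drop Q -> ε.
Unchanged (no nullable symbols): S -> dd; F -> Na; F -> a; N -> a; Q -> SS; Q -> a.

S -> F | QF | dd; F -> a | Na; N -> a | Na | NQa; Q -> a | SS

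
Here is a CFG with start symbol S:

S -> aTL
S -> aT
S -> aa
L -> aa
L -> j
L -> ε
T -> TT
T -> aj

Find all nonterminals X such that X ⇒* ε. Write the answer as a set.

Directly nullable (have an ε-rule): {L}.
Not nullable: S, T — each has a terminal in every rule's right-hand side or depends on a non-nullable symbol.

{L}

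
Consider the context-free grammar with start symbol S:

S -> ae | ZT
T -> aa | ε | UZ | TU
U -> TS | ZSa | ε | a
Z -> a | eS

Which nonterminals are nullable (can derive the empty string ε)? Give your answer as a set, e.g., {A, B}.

Directly nullable (have an ε-rule): {T, U}.
Not nullable: S, Z — each has a terminal in every rule's right-hand side or depends on a non-nullable symbol.

{T, U}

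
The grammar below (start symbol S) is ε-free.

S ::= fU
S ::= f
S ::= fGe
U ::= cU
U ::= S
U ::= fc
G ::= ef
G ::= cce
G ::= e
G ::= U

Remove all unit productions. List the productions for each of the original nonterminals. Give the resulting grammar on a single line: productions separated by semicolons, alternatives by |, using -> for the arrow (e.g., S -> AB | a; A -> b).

Unit productions: G->U, U->S.
Unit pairs (A ⇒* B via units): (G,S), (G,U), (U,S).
S: inherits non-unit rules of {S} → f | fGe | fU.
G: inherits non-unit rules of {G, S, U} → cU | cce | e | ef | f | fGe | fU | fc.
U: inherits non-unit rules of {S, U} → cU | f | fGe | fU | fc.

S -> f | fU | fGe; G -> e | f | cU | ef | fU | fc | cce | fGe; U -> f | cU | fU | fc | fGe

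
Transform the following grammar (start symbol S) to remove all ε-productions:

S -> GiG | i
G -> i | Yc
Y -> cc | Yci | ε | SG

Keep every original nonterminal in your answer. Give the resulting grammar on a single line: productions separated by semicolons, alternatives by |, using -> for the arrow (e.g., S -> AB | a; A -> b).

Nullable set: {Y}.
G -> Yc: Y nullable, giving Yc | c.
Drop Y -> ε.
Y -> Yci: Y nullable, giving Yci | ci.
Unchanged (no nullable symbols): S -> GiG; S -> i; G -> i; Y -> SG; Y -> cc.

S -> i | GiG; G -> c | i | Yc; Y -> SG | cc | ci | Yci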